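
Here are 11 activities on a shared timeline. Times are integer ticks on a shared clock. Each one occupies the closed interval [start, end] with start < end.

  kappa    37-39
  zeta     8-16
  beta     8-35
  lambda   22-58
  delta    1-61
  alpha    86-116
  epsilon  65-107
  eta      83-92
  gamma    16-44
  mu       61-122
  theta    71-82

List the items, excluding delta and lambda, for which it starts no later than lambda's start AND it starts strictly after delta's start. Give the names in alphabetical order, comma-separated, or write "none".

beta, gamma, zeta

Conditions: its start is no later than lambda's start (X.start <= 22) AND its start is strictly after delta's start (X.start > 1).
alpha: start 86 <= 22? ✗; start 86 > 1? ✓ → no.
beta: start 8 <= 22? ✓; start 8 > 1? ✓ → yes.
epsilon: start 65 <= 22? ✗; start 65 > 1? ✓ → no.
eta: start 83 <= 22? ✗; start 83 > 1? ✓ → no.
gamma: start 16 <= 22? ✓; start 16 > 1? ✓ → yes.
kappa: start 37 <= 22? ✗; start 37 > 1? ✓ → no.
mu: start 61 <= 22? ✗; start 61 > 1? ✓ → no.
theta: start 71 <= 22? ✗; start 71 > 1? ✓ → no.
zeta: start 8 <= 22? ✓; start 8 > 1? ✓ → yes.
Result: beta, gamma, zeta.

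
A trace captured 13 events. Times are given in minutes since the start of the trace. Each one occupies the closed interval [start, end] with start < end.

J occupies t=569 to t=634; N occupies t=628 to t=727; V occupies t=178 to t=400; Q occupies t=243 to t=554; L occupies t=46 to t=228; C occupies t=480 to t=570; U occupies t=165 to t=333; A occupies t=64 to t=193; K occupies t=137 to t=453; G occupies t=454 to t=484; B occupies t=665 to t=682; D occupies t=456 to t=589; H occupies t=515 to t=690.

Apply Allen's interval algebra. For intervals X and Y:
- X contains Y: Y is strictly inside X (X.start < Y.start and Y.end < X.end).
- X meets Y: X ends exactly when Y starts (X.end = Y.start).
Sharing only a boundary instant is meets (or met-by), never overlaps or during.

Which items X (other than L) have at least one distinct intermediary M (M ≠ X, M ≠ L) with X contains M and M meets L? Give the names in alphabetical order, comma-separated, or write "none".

Target L = [t=46, t=228].
Intermediaries M with M meets L: none.
Union: none.

none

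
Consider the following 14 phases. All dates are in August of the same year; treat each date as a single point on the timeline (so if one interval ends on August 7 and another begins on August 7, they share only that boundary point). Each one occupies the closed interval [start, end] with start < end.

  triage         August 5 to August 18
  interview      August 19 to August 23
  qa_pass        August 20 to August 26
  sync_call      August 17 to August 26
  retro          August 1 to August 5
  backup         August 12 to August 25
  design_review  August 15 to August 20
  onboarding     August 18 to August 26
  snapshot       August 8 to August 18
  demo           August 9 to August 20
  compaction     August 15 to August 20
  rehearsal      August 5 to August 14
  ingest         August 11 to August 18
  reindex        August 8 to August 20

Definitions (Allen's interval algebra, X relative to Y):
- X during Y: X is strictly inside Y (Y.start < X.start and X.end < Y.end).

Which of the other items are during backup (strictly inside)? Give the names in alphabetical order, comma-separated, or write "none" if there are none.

compaction, design_review, interview

Target backup = [August 12, August 25].
compaction [August 15, August 20] → during → yes.
demo [August 9, August 20] → overlaps → no.
design_review [August 15, August 20] → during → yes.
ingest [August 11, August 18] → overlaps → no.
interview [August 19, August 23] → during → yes.
onboarding [August 18, August 26] → overlapped-by → no.
qa_pass [August 20, August 26] → overlapped-by → no.
rehearsal [August 5, August 14] → overlaps → no.
reindex [August 8, August 20] → overlaps → no.
retro [August 1, August 5] → before → no.
snapshot [August 8, August 18] → overlaps → no.
sync_call [August 17, August 26] → overlapped-by → no.
triage [August 5, August 18] → overlaps → no.
Result: compaction, design_review, interview.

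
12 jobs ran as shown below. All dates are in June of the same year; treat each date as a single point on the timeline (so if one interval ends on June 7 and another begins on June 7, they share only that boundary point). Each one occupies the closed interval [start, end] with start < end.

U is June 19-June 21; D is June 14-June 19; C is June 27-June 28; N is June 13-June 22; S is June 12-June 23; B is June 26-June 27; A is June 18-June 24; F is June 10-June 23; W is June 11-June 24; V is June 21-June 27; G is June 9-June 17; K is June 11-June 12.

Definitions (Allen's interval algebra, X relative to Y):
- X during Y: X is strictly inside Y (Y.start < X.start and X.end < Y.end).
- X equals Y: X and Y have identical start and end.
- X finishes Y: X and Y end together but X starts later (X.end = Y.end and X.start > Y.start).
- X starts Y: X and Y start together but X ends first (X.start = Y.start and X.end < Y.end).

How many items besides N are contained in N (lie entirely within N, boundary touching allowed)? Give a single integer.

Target N = [June 13, June 22].
A [June 18, June 24] → overlapped-by → no.
B [June 26, June 27] → after → no.
C [June 27, June 28] → after → no.
D [June 14, June 19] → during → counts.
F [June 10, June 23] → contains → no.
G [June 9, June 17] → overlaps → no.
K [June 11, June 12] → before → no.
S [June 12, June 23] → contains → no.
U [June 19, June 21] → during → counts.
V [June 21, June 27] → overlapped-by → no.
W [June 11, June 24] → contains → no.
Total: 2.

2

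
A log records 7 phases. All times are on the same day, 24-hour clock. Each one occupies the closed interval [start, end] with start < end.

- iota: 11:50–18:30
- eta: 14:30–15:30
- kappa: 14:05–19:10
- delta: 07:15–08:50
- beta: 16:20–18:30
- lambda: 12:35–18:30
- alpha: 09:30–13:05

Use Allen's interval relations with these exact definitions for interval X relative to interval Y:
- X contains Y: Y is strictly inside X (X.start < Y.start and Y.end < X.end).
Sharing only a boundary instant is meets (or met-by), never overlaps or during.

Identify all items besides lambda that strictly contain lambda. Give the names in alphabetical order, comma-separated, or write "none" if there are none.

none

Target lambda = [12:35, 18:30].
alpha [09:30, 13:05] → overlaps → no.
beta [16:20, 18:30] → finishes → no.
delta [07:15, 08:50] → before → no.
eta [14:30, 15:30] → during → no.
iota [11:50, 18:30] → finished-by → no.
kappa [14:05, 19:10] → overlapped-by → no.
Result: none.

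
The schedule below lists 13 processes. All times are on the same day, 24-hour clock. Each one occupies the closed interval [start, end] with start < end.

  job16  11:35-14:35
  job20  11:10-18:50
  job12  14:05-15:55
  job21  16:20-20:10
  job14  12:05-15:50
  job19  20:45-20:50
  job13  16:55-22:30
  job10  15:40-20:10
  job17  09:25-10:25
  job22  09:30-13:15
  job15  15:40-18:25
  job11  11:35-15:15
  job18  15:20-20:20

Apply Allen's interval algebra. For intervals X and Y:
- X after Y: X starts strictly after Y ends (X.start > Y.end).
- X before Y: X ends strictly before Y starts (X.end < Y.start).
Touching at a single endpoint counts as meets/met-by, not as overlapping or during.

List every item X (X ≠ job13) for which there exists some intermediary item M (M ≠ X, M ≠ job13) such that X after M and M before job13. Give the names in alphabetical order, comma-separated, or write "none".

job10, job11, job12, job14, job15, job16, job18, job19, job20, job21

Target job13 = [16:55, 22:30].
Intermediaries M with M before job13: job11, job12, job14, job16, job17, job22.
Via job11 — items with X after job11: job10, job15, job18, job19, job21.
Via job12 — items with X after job12: job19, job21.
Via job14 — items with X after job14: job19, job21.
Via job16 — items with X after job16: job10, job15, job18, job19, job21.
Via job17 — items with X after job17: job10, job11, job12, job14, job15, job16, job18, job19, job20, job21.
Via job22 — items with X after job22: job10, job12, job15, job18, job19, job21.
Union: job10, job11, job12, job14, job15, job16, job18, job19, job20, job21.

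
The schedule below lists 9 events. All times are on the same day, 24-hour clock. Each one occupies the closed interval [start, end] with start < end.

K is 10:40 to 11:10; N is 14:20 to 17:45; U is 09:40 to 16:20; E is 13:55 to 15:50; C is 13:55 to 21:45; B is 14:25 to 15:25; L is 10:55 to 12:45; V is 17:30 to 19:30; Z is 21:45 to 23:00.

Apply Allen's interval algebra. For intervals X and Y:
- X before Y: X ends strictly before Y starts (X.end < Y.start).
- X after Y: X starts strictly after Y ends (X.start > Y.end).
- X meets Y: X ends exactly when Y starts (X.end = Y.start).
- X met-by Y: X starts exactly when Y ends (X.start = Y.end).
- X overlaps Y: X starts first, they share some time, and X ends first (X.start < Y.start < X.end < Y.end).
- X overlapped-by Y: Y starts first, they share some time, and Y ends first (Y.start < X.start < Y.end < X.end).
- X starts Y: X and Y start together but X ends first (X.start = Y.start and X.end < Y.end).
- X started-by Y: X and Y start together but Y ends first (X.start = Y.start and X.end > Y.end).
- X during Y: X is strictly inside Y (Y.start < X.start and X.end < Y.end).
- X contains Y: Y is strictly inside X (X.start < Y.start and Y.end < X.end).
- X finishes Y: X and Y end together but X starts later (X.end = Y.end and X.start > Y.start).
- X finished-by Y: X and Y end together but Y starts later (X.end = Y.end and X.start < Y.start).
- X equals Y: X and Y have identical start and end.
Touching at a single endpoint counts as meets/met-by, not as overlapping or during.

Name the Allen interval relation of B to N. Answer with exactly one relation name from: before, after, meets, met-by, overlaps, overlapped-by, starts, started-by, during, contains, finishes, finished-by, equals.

B = [14:25, 15:25]; N = [14:20, 17:45].
Compare endpoints: B.start > N.start, B.start < N.end, B.end > N.start, B.end < N.end.
That pattern is 'during'.

during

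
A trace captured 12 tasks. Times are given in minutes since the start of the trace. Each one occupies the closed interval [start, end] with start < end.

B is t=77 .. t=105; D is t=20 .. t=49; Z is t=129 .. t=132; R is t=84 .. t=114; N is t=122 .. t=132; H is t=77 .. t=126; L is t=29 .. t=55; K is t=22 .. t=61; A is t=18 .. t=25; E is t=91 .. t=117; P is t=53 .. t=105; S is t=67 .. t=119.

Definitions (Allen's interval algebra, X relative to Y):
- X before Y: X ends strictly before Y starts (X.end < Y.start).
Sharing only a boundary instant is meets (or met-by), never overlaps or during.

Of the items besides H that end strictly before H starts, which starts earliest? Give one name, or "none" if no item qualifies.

Target H = [t=77, t=126].
A [t=18, t=25] → before → candidate.
B [t=77, t=105] → starts → excluded.
D [t=20, t=49] → before → candidate.
E [t=91, t=117] → during → excluded.
K [t=22, t=61] → before → candidate.
L [t=29, t=55] → before → candidate.
N [t=122, t=132] → overlapped-by → excluded.
P [t=53, t=105] → overlaps → excluded.
R [t=84, t=114] → during → excluded.
S [t=67, t=119] → overlaps → excluded.
Z [t=129, t=132] → after → excluded.
Among candidates, earliest start is t=18 → A.

A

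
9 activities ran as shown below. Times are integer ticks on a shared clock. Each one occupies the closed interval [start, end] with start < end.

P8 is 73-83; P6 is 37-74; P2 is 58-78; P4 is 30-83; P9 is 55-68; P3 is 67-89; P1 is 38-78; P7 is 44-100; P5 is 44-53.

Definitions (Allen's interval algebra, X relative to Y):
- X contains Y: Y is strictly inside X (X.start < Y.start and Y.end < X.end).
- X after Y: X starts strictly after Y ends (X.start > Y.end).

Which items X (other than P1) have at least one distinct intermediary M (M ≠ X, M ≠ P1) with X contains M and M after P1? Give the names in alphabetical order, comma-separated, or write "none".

none

Target P1 = [38, 78].
Intermediaries M with M after P1: none.
Union: none.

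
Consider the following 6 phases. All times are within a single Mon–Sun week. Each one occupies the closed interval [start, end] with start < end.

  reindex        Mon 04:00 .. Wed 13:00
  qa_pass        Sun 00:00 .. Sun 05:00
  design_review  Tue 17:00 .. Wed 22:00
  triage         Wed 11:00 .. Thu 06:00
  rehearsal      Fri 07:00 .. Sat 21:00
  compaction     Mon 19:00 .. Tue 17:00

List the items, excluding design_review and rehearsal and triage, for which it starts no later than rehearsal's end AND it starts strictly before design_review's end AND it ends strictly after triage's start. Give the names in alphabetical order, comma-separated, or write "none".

reindex

Conditions: its start is no later than rehearsal's end (X.start <= Sat 21:00) AND its start is strictly before design_review's end (X.start < Wed 22:00) AND its end is strictly after triage's start (X.end > Wed 11:00).
compaction: start Mon 19:00 <= Sat 21:00? ✓; start Mon 19:00 < Wed 22:00? ✓; end Tue 17:00 > Wed 11:00? ✗ → no.
qa_pass: start Sun 00:00 <= Sat 21:00? ✗; start Sun 00:00 < Wed 22:00? ✗; end Sun 05:00 > Wed 11:00? ✓ → no.
reindex: start Mon 04:00 <= Sat 21:00? ✓; start Mon 04:00 < Wed 22:00? ✓; end Wed 13:00 > Wed 11:00? ✓ → yes.
Result: reindex.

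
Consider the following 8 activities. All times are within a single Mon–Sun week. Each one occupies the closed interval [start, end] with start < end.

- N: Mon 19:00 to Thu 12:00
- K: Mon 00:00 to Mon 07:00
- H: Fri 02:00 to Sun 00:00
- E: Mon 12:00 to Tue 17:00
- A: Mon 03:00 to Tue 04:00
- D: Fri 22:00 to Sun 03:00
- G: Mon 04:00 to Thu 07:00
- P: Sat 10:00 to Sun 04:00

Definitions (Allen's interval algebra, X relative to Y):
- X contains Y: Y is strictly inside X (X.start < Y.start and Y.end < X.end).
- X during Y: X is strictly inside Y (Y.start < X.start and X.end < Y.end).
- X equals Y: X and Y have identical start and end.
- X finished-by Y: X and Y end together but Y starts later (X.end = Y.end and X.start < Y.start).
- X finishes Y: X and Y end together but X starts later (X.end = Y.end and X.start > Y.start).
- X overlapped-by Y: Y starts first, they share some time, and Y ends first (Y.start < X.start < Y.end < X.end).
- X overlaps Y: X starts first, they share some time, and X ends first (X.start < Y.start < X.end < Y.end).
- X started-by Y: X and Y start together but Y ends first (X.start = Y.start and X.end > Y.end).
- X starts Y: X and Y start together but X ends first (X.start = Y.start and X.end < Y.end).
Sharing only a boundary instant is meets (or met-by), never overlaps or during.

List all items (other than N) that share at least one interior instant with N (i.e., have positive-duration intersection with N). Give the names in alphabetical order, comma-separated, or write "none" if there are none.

A, E, G

Target N = [Mon 19:00, Thu 12:00].
A [Mon 03:00, Tue 04:00] → overlaps → yes.
D [Fri 22:00, Sun 03:00] → after → no.
E [Mon 12:00, Tue 17:00] → overlaps → yes.
G [Mon 04:00, Thu 07:00] → overlaps → yes.
H [Fri 02:00, Sun 00:00] → after → no.
K [Mon 00:00, Mon 07:00] → before → no.
P [Sat 10:00, Sun 04:00] → after → no.
Result: A, E, G.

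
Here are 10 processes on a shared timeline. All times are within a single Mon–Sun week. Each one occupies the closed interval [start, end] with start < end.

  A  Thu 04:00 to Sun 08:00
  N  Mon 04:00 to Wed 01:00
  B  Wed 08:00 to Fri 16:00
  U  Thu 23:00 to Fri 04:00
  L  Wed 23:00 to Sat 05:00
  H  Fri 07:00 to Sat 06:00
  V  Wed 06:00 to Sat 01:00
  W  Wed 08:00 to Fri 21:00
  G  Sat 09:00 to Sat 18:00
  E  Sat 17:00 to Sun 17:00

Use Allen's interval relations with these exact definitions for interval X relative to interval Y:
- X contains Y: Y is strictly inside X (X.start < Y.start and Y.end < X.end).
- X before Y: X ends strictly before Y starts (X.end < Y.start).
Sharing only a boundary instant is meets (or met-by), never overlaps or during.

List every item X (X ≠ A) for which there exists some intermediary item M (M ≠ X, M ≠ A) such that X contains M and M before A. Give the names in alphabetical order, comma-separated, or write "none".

Target A = [Thu 04:00, Sun 08:00].
Intermediaries M with M before A: N.
Via N — items with X contains N: none.
Union: none.

none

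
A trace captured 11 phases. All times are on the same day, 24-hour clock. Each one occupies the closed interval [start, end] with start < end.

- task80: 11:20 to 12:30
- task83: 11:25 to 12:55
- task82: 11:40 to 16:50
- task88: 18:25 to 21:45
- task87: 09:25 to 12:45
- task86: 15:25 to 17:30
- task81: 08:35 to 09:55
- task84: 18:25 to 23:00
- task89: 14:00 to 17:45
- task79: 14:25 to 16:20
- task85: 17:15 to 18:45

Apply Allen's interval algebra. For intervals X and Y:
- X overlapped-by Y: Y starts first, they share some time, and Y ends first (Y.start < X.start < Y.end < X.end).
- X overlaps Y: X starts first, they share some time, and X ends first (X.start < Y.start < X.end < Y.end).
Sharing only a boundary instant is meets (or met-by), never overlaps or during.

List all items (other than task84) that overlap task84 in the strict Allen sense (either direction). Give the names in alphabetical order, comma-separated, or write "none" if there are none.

task85

Target task84 = [18:25, 23:00].
task79 [14:25, 16:20] → before → no.
task80 [11:20, 12:30] → before → no.
task81 [08:35, 09:55] → before → no.
task82 [11:40, 16:50] → before → no.
task83 [11:25, 12:55] → before → no.
task85 [17:15, 18:45] → overlaps → yes.
task86 [15:25, 17:30] → before → no.
task87 [09:25, 12:45] → before → no.
task88 [18:25, 21:45] → starts → no.
task89 [14:00, 17:45] → before → no.
Result: task85.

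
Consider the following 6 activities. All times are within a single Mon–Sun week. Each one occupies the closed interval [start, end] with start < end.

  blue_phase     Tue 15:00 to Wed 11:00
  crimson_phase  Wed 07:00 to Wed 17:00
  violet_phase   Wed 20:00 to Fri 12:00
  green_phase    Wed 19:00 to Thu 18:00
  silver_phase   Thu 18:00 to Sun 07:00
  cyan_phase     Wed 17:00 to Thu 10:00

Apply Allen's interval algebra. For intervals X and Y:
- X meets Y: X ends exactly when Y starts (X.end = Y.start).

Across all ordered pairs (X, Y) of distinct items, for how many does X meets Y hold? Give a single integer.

2

Checking all 30 ordered pairs for relation 'meets'; matching pairs in alphabetical order:
(crimson_phase, cyan_phase): crimson_phase meets cyan_phase ✓
(green_phase, silver_phase): green_phase meets silver_phase ✓
Count: 2.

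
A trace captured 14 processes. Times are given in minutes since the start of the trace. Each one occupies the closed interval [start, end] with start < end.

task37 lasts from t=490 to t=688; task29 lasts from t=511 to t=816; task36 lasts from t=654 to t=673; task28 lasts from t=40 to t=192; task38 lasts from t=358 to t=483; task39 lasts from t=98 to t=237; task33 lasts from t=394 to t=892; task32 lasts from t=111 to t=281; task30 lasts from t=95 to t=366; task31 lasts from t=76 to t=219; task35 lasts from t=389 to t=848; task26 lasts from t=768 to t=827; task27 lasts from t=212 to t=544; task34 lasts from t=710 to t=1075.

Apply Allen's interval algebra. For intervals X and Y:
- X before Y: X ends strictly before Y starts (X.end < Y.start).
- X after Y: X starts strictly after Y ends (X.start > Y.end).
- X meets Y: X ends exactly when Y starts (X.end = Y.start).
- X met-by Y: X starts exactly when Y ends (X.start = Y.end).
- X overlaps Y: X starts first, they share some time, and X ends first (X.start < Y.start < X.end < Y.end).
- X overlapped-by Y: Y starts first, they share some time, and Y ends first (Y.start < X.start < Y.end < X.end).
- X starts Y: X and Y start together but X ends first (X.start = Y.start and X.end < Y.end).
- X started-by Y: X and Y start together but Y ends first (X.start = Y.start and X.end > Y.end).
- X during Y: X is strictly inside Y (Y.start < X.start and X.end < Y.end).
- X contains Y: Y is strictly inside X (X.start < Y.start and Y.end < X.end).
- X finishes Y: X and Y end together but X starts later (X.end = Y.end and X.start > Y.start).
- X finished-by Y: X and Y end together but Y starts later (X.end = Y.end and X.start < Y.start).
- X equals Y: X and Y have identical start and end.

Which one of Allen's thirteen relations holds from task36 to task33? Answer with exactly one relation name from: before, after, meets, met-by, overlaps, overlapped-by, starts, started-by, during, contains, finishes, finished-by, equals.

during

task36 = [t=654, t=673]; task33 = [t=394, t=892].
Compare endpoints: task36.start > task33.start, task36.start < task33.end, task36.end > task33.start, task36.end < task33.end.
That pattern is 'during'.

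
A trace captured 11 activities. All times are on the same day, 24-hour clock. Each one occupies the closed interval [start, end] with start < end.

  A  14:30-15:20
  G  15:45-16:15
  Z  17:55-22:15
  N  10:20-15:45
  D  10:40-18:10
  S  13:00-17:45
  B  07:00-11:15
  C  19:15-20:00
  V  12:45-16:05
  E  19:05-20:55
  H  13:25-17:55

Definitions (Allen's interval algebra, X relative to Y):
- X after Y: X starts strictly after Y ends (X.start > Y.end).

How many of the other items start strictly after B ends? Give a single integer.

Target B = [07:00, 11:15].
A [14:30, 15:20] → after → counts.
C [19:15, 20:00] → after → counts.
D [10:40, 18:10] → overlapped-by → no.
E [19:05, 20:55] → after → counts.
G [15:45, 16:15] → after → counts.
H [13:25, 17:55] → after → counts.
N [10:20, 15:45] → overlapped-by → no.
S [13:00, 17:45] → after → counts.
V [12:45, 16:05] → after → counts.
Z [17:55, 22:15] → after → counts.
Total: 8.

8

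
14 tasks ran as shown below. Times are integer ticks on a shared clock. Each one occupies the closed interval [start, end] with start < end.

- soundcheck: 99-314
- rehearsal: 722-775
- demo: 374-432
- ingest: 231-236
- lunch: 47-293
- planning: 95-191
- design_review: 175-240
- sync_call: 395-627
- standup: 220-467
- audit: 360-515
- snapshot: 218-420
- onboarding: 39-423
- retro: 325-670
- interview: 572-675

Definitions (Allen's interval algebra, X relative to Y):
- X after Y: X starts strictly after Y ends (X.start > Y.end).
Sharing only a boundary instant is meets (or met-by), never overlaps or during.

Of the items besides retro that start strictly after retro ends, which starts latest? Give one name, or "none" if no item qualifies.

rehearsal

Target retro = [325, 670].
audit [360, 515] → during → excluded.
demo [374, 432] → during → excluded.
design_review [175, 240] → before → excluded.
ingest [231, 236] → before → excluded.
interview [572, 675] → overlapped-by → excluded.
lunch [47, 293] → before → excluded.
onboarding [39, 423] → overlaps → excluded.
planning [95, 191] → before → excluded.
rehearsal [722, 775] → after → candidate.
snapshot [218, 420] → overlaps → excluded.
soundcheck [99, 314] → before → excluded.
standup [220, 467] → overlaps → excluded.
sync_call [395, 627] → during → excluded.
Among candidates, latest start is 722 → rehearsal.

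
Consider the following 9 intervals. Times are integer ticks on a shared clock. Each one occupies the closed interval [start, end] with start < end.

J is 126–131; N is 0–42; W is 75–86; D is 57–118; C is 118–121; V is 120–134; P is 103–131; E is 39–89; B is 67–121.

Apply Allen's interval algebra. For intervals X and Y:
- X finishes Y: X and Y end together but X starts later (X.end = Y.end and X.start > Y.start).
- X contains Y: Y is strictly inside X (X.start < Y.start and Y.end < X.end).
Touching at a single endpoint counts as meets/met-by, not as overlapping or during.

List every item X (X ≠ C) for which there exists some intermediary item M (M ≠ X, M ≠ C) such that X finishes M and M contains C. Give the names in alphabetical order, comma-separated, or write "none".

J

Target C = [118, 121].
Intermediaries M with M contains C: P.
Via P — items with X finishes P: J.
Union: J.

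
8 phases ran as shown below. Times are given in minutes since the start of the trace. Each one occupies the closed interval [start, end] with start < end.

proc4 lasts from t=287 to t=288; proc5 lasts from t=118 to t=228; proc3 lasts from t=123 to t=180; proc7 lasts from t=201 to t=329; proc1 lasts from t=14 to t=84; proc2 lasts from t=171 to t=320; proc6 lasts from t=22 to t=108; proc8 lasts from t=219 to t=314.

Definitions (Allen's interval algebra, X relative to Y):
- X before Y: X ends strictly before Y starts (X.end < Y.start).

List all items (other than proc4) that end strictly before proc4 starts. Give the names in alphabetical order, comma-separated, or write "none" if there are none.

proc1, proc3, proc5, proc6

Target proc4 = [t=287, t=288].
proc1 [t=14, t=84] → before → yes.
proc2 [t=171, t=320] → contains → no.
proc3 [t=123, t=180] → before → yes.
proc5 [t=118, t=228] → before → yes.
proc6 [t=22, t=108] → before → yes.
proc7 [t=201, t=329] → contains → no.
proc8 [t=219, t=314] → contains → no.
Result: proc1, proc3, proc5, proc6.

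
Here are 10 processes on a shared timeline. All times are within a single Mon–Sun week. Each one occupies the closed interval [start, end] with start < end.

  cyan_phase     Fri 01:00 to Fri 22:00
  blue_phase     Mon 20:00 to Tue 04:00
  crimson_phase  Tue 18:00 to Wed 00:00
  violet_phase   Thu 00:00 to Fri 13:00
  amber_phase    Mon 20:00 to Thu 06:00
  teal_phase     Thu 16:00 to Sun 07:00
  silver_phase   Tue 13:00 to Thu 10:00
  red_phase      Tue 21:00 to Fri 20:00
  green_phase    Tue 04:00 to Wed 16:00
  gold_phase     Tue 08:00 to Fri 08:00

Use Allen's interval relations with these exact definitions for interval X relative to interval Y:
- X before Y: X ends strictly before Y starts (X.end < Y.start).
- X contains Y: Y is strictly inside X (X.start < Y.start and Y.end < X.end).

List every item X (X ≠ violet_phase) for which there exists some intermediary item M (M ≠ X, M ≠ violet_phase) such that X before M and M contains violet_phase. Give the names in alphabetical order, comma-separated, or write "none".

Target violet_phase = [Thu 00:00, Fri 13:00].
Intermediaries M with M contains violet_phase: red_phase.
Via red_phase — items with X before red_phase: blue_phase.
Union: blue_phase.

blue_phase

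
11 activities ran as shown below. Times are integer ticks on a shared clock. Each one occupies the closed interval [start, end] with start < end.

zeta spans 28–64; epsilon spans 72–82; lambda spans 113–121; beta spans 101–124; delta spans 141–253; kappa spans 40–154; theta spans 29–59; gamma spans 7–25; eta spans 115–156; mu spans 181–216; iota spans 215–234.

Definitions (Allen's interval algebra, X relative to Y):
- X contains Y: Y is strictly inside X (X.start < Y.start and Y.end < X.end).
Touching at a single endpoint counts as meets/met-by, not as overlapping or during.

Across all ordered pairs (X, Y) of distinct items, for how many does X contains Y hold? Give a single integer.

Checking all 110 ordered pairs for relation 'contains'; matching pairs in alphabetical order:
(beta, lambda): beta contains lambda ✓
(delta, iota): delta contains iota ✓
(delta, mu): delta contains mu ✓
(kappa, beta): kappa contains beta ✓
(kappa, epsilon): kappa contains epsilon ✓
(kappa, lambda): kappa contains lambda ✓
(zeta, theta): zeta contains theta ✓
Count: 7.

7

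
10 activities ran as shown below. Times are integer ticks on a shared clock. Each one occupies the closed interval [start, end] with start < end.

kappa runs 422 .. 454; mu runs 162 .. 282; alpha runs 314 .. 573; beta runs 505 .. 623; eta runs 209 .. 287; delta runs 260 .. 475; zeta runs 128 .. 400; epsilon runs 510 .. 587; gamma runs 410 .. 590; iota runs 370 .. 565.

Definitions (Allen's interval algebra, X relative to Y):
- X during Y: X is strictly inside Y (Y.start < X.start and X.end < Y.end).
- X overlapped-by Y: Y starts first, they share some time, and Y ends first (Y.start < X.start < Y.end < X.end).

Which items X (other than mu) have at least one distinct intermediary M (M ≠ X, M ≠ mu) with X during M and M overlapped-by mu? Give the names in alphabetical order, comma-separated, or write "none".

kappa

Target mu = [162, 282].
Intermediaries M with M overlapped-by mu: delta, eta.
Via delta — items with X during delta: kappa.
Via eta — items with X during eta: none.
Union: kappa.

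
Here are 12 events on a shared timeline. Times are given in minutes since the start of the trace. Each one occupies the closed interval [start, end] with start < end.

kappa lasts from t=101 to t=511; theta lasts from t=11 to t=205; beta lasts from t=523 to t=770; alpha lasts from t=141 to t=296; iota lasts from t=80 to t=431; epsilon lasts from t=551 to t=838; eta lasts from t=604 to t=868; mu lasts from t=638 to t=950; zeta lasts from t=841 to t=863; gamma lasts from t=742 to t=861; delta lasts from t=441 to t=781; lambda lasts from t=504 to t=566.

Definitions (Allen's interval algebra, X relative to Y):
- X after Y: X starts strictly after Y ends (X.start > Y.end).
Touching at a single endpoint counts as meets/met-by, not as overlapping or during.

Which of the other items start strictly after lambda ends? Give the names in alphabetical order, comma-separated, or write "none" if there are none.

Target lambda = [t=504, t=566].
alpha [t=141, t=296] → before → no.
beta [t=523, t=770] → overlapped-by → no.
delta [t=441, t=781] → contains → no.
epsilon [t=551, t=838] → overlapped-by → no.
eta [t=604, t=868] → after → yes.
gamma [t=742, t=861] → after → yes.
iota [t=80, t=431] → before → no.
kappa [t=101, t=511] → overlaps → no.
mu [t=638, t=950] → after → yes.
theta [t=11, t=205] → before → no.
zeta [t=841, t=863] → after → yes.
Result: eta, gamma, mu, zeta.

eta, gamma, mu, zeta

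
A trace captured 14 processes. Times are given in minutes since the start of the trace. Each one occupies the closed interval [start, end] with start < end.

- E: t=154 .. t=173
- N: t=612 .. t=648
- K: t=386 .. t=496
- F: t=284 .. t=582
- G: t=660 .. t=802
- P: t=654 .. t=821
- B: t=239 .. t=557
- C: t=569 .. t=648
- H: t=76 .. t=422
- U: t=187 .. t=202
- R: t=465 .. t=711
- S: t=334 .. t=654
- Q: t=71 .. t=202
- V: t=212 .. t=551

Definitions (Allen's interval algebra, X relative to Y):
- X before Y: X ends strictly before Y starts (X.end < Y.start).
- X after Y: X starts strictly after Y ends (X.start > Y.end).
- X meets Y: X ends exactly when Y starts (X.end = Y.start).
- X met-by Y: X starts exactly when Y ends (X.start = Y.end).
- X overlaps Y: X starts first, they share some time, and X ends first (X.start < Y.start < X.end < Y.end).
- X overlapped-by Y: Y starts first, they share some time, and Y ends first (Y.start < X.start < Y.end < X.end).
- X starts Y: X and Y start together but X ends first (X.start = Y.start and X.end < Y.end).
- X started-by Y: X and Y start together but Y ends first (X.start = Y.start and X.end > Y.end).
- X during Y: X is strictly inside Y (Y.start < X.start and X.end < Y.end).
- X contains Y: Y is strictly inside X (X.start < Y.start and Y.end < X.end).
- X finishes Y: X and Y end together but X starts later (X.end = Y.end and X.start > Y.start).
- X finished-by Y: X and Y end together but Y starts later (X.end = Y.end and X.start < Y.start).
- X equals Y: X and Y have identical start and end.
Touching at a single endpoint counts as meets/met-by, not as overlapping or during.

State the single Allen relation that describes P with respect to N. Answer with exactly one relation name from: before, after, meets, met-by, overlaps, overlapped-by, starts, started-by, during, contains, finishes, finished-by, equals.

P = [t=654, t=821]; N = [t=612, t=648].
Compare endpoints: P.start > N.start, P.start > N.end, P.end > N.start, P.end > N.end.
That pattern is 'after'.

after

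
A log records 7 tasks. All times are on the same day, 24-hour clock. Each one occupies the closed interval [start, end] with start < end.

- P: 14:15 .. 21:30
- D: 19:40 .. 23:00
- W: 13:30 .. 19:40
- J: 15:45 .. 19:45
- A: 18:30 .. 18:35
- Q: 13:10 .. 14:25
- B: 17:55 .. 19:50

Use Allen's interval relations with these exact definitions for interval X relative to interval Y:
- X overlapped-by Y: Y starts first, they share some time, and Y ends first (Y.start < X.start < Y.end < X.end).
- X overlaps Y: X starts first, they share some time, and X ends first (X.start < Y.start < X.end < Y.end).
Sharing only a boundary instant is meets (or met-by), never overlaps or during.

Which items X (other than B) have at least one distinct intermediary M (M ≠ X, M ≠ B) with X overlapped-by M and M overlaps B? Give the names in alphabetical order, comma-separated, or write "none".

D, J, P

Target B = [17:55, 19:50].
Intermediaries M with M overlaps B: J, W.
Via J — items with X overlapped-by J: D.
Via W — items with X overlapped-by W: J, P.
Union: D, J, P.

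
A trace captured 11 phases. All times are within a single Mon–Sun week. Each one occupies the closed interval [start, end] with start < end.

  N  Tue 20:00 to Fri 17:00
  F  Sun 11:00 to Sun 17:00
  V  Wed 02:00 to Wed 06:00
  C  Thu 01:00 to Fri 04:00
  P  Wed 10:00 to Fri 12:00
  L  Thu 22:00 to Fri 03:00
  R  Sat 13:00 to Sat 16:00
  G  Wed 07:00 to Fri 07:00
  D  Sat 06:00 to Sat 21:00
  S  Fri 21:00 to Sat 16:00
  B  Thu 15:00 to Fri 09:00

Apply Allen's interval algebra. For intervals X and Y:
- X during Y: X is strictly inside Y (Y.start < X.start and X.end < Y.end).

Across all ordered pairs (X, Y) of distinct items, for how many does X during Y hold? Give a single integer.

Checking all 110 ordered pairs for relation 'during'; matching pairs in alphabetical order:
(B, N): B during N ✓
(B, P): B during P ✓
(C, G): C during G ✓
(C, N): C during N ✓
(C, P): C during P ✓
(G, N): G during N ✓
(L, B): L during B ✓
(L, C): L during C ✓
(L, G): L during G ✓
(L, N): L during N ✓
(L, P): L during P ✓
(P, N): P during N ✓
(R, D): R during D ✓
(V, N): V during N ✓
Count: 14.

14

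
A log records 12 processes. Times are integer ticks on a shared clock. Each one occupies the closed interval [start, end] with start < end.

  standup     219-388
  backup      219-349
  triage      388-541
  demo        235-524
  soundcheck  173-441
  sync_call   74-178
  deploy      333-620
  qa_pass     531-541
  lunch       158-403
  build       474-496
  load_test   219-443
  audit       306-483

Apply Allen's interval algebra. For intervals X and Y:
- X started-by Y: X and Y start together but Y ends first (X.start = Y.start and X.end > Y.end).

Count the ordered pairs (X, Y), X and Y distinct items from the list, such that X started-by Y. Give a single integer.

3

Checking all 132 ordered pairs for relation 'started-by'; matching pairs in alphabetical order:
(load_test, backup): load_test started-by backup ✓
(load_test, standup): load_test started-by standup ✓
(standup, backup): standup started-by backup ✓
Count: 3.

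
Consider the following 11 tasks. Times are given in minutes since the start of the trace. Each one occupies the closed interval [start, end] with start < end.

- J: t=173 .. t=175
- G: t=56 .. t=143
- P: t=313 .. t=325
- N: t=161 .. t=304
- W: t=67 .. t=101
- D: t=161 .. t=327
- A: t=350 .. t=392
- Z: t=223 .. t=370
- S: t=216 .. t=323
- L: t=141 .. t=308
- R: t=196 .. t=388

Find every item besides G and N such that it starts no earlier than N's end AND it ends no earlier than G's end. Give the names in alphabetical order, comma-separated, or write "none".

A, P

Conditions: its start is no earlier than N's end (X.start >= t=304) AND its end is no earlier than G's end (X.end >= t=143).
A: start t=350 >= t=304? ✓; end t=392 >= t=143? ✓ → yes.
D: start t=161 >= t=304? ✗; end t=327 >= t=143? ✓ → no.
J: start t=173 >= t=304? ✗; end t=175 >= t=143? ✓ → no.
L: start t=141 >= t=304? ✗; end t=308 >= t=143? ✓ → no.
P: start t=313 >= t=304? ✓; end t=325 >= t=143? ✓ → yes.
R: start t=196 >= t=304? ✗; end t=388 >= t=143? ✓ → no.
S: start t=216 >= t=304? ✗; end t=323 >= t=143? ✓ → no.
W: start t=67 >= t=304? ✗; end t=101 >= t=143? ✗ → no.
Z: start t=223 >= t=304? ✗; end t=370 >= t=143? ✓ → no.
Result: A, P.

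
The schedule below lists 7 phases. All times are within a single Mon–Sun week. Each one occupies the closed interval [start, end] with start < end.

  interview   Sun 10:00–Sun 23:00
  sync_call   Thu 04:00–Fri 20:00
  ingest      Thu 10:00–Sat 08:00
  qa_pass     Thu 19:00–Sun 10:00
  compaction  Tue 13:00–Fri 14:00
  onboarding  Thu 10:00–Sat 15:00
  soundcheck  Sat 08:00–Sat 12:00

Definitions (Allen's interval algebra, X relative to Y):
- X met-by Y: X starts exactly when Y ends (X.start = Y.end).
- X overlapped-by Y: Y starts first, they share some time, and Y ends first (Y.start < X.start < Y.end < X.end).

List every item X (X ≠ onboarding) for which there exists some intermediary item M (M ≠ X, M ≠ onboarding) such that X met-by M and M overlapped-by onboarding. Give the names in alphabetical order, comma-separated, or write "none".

interview

Target onboarding = [Thu 10:00, Sat 15:00].
Intermediaries M with M overlapped-by onboarding: qa_pass.
Via qa_pass — items with X met-by qa_pass: interview.
Union: interview.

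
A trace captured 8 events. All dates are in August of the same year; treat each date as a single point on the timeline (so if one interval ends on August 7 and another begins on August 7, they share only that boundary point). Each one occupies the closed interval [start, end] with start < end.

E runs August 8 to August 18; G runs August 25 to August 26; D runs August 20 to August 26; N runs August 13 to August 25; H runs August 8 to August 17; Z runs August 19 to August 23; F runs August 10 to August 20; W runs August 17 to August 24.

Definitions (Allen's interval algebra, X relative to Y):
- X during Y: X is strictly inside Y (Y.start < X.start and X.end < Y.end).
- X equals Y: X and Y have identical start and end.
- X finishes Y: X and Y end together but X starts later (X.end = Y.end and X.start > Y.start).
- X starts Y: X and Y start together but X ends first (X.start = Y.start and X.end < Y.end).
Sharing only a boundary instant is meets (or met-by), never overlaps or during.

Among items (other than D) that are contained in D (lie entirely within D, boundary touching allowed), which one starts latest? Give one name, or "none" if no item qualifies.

Target D = [August 20, August 26].
E [August 8, August 18] → before → excluded.
F [August 10, August 20] → meets → excluded.
G [August 25, August 26] → finishes → candidate.
H [August 8, August 17] → before → excluded.
N [August 13, August 25] → overlaps → excluded.
W [August 17, August 24] → overlaps → excluded.
Z [August 19, August 23] → overlaps → excluded.
Among candidates, latest start is August 25 → G.

G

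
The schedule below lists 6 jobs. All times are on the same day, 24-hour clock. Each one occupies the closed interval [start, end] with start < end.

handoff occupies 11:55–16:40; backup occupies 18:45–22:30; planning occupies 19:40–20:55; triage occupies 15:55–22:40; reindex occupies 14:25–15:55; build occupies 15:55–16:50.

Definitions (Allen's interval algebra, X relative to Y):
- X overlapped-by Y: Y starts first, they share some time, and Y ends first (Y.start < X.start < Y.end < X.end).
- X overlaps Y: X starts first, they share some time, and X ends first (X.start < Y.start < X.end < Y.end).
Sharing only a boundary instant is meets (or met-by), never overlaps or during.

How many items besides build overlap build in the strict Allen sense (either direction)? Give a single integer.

1

Target build = [15:55, 16:50].
backup [18:45, 22:30] → after → no.
handoff [11:55, 16:40] → overlaps → counts.
planning [19:40, 20:55] → after → no.
reindex [14:25, 15:55] → meets → no.
triage [15:55, 22:40] → started-by → no.
Total: 1.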